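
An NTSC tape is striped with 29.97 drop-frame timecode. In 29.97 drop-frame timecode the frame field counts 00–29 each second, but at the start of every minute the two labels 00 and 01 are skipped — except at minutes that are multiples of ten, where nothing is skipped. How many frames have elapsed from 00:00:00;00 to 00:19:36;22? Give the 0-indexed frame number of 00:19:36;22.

As if non-drop at 30 labels/s: (0 × 3600 + 19 × 60 + 36) × 30 + 22 = 35302.
Minute boundaries passed: 19; those not divisible by 10: 19 − 1 = 18; dropped labels = 2 × 18 = 36.
Actual frame index = 35302 − 36 = 35266.

35266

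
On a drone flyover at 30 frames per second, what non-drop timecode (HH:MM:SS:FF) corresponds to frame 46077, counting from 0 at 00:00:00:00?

00:25:35:27

46077 ÷ 30 = 1535 full seconds, remainder 27 frames.
1535 s = 0 h 25 min 35 s.
Timecode: 00:25:35:27.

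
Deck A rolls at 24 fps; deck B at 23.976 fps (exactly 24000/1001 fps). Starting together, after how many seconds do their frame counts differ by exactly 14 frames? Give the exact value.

The gap grows by |24000/1001 − 24| = 24/1001 frames per second.
Time for a 14-frame gap: 14 ÷ (24/1001) = 7007/12 s.

7007/12 seconds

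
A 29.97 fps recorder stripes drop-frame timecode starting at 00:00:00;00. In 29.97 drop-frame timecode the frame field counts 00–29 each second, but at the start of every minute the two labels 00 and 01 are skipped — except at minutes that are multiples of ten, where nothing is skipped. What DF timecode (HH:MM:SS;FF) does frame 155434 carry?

01:26:26;10

Ten DF minutes hold 17982 frames, so frame 155434 lies in block 8 (frames 143856–161837) with 11578 frames into that block.
The block's first minute is 1800 frames and the rest 1798 each; 11578 frames reaches minute 6, so 8 × 18 + 6 × 2 = 156 labels have been skipped so far.
Adding those back, label number 155434 + 156 = 155590 at 30 labels/s is 5186 s + 10 f = 1 h 26 min 26 s frame 10, i.e. 01:26:26;10.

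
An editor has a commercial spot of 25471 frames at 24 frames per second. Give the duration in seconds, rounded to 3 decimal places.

1061.292 seconds

Running time = 25471 × 1/24 = 25471/24 s ≈ 1061.292 s.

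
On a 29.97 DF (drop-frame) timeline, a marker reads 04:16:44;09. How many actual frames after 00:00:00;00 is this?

461667

As if non-drop at 30 labels/s: (4 × 3600 + 16 × 60 + 44) × 30 + 9 = 462129.
Minute boundaries passed: 256; those not divisible by 10: 256 − 25 = 231; dropped labels = 2 × 231 = 462.
Actual frame index = 462129 − 462 = 461667.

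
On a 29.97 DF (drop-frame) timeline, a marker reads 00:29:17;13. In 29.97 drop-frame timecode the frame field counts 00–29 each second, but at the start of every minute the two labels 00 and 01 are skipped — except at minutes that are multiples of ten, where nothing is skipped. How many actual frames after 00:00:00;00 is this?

52669

As if non-drop at 30 labels/s: (0 × 3600 + 29 × 60 + 17) × 30 + 13 = 52723.
Minute boundaries passed: 29; those not divisible by 10: 29 − 2 = 27; dropped labels = 2 × 27 = 54.
Actual frame index = 52723 − 54 = 52669.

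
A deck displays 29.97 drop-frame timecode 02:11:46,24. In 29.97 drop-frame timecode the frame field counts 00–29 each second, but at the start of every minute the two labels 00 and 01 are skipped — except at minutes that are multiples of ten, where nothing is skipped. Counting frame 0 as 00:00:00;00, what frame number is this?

236968

As if non-drop at 30 labels/s: (2 × 3600 + 11 × 60 + 46) × 30 + 24 = 237204.
Minute boundaries passed: 131; those not divisible by 10: 131 − 13 = 118; dropped labels = 2 × 118 = 236.
Actual frame index = 237204 − 236 = 236968.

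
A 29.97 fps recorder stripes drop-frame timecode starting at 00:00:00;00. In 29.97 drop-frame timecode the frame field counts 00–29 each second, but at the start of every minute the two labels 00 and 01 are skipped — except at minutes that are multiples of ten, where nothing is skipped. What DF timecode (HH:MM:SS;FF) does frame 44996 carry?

00:25:01;12

Each 10-minute DF block holds 10 × 60 × 30 − 9 × 2 = 17982 frames. 44996 ÷ 17982 → 2 full blocks, remainder 9032.
Within the partial block the first minute is 1800 frames and each further minute 1798, so 5 further minute boundaries passed. Total skipped labels = 18 × 2 + 2 × 5 = 46.
Non-drop label index = 44996 + 46 = 45042; at 30 labels/s that is 00:25:01:12, i.e. DF 00:25:01;12.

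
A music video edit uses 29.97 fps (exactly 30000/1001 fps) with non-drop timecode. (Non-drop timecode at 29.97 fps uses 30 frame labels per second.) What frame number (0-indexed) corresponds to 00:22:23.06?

Total seconds to the label: (0 × 3600 + 22 × 60 + 23) = 1343.
Frame index = 1343 × 30 + 6 = 40296.

40296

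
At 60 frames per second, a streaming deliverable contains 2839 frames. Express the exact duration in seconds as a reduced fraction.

Running time = 2839 ÷ (60) = 2839 × 1/60 = 2839/60 s.

2839/60 seconds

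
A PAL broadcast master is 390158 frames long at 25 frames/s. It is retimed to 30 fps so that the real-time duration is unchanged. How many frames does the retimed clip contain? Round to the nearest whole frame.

Frames at target rate = 390158 × (30) / (25) = 2340948/5 ≈ 468189.600.
Nearest whole frame: 468190.

468190 frames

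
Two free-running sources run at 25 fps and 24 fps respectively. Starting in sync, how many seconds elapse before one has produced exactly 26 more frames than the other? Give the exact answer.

26 seconds

The gap grows by |24 − 25| = 1 frame per second.
Time for a 26-frame gap: 26 ÷ (1) = 26 s.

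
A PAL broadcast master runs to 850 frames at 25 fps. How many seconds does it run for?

Running time = 850 / (25) = 34 s.

34 seconds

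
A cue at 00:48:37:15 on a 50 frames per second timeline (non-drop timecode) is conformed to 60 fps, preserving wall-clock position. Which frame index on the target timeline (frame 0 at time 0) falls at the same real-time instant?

Source frame index: (0×3600 + 48×60 + 37) × 50 + 15 = 145865.
Real time: 145865 / (50) = 29173/10 s.
Target frame: (29173/10) × (60) = 175038.

frame 175038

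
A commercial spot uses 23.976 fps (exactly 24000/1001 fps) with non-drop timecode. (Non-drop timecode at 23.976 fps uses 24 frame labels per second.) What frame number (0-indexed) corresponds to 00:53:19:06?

Total seconds to the label: (0 × 3600 + 53 × 60 + 19) = 3199.
Frame index = 3199 × 24 + 6 = 76782.

76782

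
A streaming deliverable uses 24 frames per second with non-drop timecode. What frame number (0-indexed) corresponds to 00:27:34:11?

Total seconds to the label: (0 × 3600 + 27 × 60 + 34) = 1654.
Frame index = 1654 × 24 + 11 = 39707.

39707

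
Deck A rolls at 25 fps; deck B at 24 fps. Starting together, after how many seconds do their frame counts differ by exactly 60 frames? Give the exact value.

The gap grows by |24 − 25| = 1 frame per second.
Time for a 60-frame gap: 60 ÷ (1) = 60 s.

60 seconds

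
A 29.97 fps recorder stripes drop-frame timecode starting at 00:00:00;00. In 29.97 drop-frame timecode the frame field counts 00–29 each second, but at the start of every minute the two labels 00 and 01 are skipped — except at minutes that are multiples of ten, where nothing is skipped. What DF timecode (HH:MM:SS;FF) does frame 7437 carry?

00:04:08;05

Each 10-minute DF block holds 10 × 60 × 30 − 9 × 2 = 17982 frames. 7437 ÷ 17982 → 0 full blocks, remainder 7437.
Within the partial block the first minute is 1800 frames and each further minute 1798, so 4 further minute boundaries passed. Total skipped labels = 18 × 0 + 2 × 4 = 8.
Non-drop label index = 7437 + 8 = 7445; at 30 labels/s that is 00:04:08:05, i.e. DF 00:04:08;05.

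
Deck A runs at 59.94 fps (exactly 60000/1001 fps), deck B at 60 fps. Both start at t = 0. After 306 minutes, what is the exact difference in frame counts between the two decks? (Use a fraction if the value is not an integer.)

1101600/1001 frames

306 min = 18360 s.
A emits 60000/1001 × 18360 = 1101600000/1001 frames; B emits 60 × 18360 = 1101600.
Difference = 1101600/1001 frames (≈ 1100.4995); B is ahead of A.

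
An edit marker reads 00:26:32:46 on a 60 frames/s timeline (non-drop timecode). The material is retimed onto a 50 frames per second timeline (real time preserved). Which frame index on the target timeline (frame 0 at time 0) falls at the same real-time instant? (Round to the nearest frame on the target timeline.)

Source frame index: (0×3600 + 26×60 + 32) × 60 + 46 = 95566.
Real time: 95566 / (60) = 47783/30 s.
Target frame: (47783/30) × (50) = 238915/3 ≈ 79638.333 → 79638.

frame 79638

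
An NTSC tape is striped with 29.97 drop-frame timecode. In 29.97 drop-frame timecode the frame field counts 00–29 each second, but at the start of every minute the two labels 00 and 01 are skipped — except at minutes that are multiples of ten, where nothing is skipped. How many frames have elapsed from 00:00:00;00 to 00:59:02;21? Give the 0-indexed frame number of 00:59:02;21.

As if non-drop at 30 labels/s: (0 × 3600 + 59 × 60 + 2) × 30 + 21 = 106281.
Minute boundaries passed: 59; those not divisible by 10: 59 − 5 = 54; dropped labels = 2 × 54 = 108.
Actual frame index = 106281 − 108 = 106173.

106173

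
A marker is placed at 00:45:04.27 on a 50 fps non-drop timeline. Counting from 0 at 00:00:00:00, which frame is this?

135227

Total seconds to the label: (0 × 3600 + 45 × 60 + 4) = 2704.
Frame index = 2704 × 50 + 27 = 135227.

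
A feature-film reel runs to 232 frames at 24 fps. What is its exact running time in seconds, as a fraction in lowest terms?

Running time = 232 ÷ (24) = 232 × 1/24 = 29/3 s.

29/3 seconds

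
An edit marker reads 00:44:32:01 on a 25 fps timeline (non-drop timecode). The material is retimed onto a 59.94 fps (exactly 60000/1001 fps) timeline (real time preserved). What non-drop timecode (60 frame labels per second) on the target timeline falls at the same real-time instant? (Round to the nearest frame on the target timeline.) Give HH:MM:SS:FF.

00:44:29:22

Source frame index: (0×3600 + 44×60 + 32) × 25 + 1 = 66801.
Real time: 66801 / (25) = 66801/25 s.
Target frame: (66801/25) × (60000/1001) = 22903200/143 ≈ 160162.238 → 160162.
At 60 labels/s: frame 160162 → 00:44:29:22.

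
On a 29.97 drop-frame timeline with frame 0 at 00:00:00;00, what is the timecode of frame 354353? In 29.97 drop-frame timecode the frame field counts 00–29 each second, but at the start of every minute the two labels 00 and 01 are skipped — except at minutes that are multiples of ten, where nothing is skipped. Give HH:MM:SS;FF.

Each 10-minute DF block holds 10 × 60 × 30 − 9 × 2 = 17982 frames. 354353 ÷ 17982 → 19 full blocks, remainder 12695.
Within the partial block the first minute is 1800 frames and each further minute 1798, so 7 further minute boundaries passed. Total skipped labels = 18 × 19 + 2 × 7 = 356.
Non-drop label index = 354353 + 356 = 354709; at 30 labels/s that is 03:17:03:19, i.e. DF 03:17:03;19.

03:17:03;19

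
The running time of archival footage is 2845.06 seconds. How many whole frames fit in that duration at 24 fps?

Frames = 2845.06 × 24 = 1707036/25 ≈ 68281.4400.
Complete frames: 68281.

68281 frames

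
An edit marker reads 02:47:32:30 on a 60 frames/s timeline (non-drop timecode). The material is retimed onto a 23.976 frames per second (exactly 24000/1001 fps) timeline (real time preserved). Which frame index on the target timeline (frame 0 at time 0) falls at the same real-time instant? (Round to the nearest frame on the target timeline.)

frame 241019

Source frame index: (2×3600 + 47×60 + 32) × 60 + 30 = 603150.
Real time: 603150 / (60) = 20105/2 s.
Target frame: (20105/2) × (24000/1001) = 241260000/1001 ≈ 241018.981 → 241019.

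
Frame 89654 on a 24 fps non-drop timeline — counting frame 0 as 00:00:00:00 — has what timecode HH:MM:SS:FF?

01:02:15:14

89654 ÷ 24 = 3735 full seconds, remainder 14 frames.
3735 s = 1 h 2 min 15 s.
Timecode: 01:02:15:14.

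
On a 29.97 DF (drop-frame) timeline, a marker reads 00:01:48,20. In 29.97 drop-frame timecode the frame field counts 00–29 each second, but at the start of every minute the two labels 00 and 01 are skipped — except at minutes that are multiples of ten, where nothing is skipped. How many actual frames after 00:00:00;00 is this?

As if non-drop at 30 labels/s: (0 × 3600 + 1 × 60 + 48) × 30 + 20 = 3260.
Minute boundaries passed: 1; those not divisible by 10: 1 − 0 = 1; dropped labels = 2 × 1 = 2.
Actual frame index = 3260 − 2 = 3258.

3258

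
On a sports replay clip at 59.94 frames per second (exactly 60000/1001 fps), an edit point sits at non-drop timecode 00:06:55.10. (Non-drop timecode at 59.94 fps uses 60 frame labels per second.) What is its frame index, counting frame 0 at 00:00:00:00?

frame 24910

Total seconds to the label: (0 × 3600 + 6 × 60 + 55) = 415.
Frame index = 415 × 60 + 10 = 24910.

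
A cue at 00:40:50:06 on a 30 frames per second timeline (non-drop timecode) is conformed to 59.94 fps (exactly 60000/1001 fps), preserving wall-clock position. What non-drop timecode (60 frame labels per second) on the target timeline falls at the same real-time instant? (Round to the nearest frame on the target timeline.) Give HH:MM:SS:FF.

00:40:47:45

Source frame index: (0×3600 + 40×60 + 50) × 30 + 6 = 73506.
Real time: 73506 / (30) = 12251/5 s.
Target frame: (12251/5) × (60000/1001) = 147012000/1001 ≈ 146865.135 → 146865.
At 60 labels/s: frame 146865 → 00:40:47:45.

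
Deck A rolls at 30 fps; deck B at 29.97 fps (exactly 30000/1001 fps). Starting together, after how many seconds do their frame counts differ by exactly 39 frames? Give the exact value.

1301.3 seconds

The gap grows by |30000/1001 − 30| = 30/1001 frames per second.
Time for a 39-frame gap: 39 ÷ (30/1001) = 1301.3 s.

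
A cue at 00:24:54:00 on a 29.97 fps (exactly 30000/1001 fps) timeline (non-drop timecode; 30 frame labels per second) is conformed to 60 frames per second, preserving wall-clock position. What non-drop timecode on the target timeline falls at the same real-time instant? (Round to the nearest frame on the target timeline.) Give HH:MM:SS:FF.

Source frame index: (0×3600 + 24×60 + 54) × 30 + 0 = 44820.
Real time: 44820 / (30000/1001) = 747747/500 s.
Target frame: (747747/500) × (60) = 2243241/25 ≈ 89729.640 → 89730.
At 60 labels/s: frame 89730 → 00:24:55:30.

00:24:55:30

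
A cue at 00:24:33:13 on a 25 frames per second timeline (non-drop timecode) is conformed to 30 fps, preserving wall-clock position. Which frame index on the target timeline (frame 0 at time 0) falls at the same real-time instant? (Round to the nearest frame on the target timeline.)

Source frame index: (0×3600 + 24×60 + 33) × 25 + 13 = 36838.
Real time: 36838 / (25) = 36838/25 s.
Target frame: (36838/25) × (30) = 221028/5 ≈ 44205.600 → 44206.

frame 44206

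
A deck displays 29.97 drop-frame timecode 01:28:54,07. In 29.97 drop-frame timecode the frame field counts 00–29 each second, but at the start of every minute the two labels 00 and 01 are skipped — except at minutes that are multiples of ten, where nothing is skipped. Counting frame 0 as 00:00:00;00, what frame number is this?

As if non-drop at 30 labels/s: (1 × 3600 + 28 × 60 + 54) × 30 + 7 = 160027.
Minute boundaries passed: 88; those not divisible by 10: 88 − 8 = 80; dropped labels = 2 × 80 = 160.
Actual frame index = 160027 − 160 = 159867.

159867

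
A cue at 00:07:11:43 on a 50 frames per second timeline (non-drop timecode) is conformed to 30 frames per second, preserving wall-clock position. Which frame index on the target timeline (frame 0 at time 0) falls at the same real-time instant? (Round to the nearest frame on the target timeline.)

Source frame index: (0×3600 + 7×60 + 11) × 50 + 43 = 21593.
Real time: 21593 / (50) = 21593/50 s.
Target frame: (21593/50) × (30) = 64779/5 ≈ 12955.800 → 12956.

frame 12956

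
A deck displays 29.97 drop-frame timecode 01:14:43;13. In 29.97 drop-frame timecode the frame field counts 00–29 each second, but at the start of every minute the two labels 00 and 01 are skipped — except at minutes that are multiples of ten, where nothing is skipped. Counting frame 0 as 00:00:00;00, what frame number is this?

134369

As if non-drop at 30 labels/s: (1 × 3600 + 14 × 60 + 43) × 30 + 13 = 134503.
Minute boundaries passed: 74; those not divisible by 10: 74 − 7 = 67; dropped labels = 2 × 67 = 134.
Actual frame index = 134503 − 134 = 134369.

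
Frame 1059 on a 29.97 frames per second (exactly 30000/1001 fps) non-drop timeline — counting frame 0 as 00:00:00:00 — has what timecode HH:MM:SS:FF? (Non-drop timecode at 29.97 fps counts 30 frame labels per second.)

1059 ÷ 30 = 35 full seconds, remainder 9 frames.
35 s = 0 h 0 min 35 s.
Timecode: 00:00:35:09.

00:00:35:09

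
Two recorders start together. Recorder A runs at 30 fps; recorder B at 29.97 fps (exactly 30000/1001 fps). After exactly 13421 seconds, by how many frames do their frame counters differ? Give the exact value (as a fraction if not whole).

402630/1001 frames

A emits 30 × 13421 = 402630 frames; B emits 30000/1001 × 13421 = 402630000/1001.
Difference = 402630/1001 frames (≈ 402.2278); B is behind A.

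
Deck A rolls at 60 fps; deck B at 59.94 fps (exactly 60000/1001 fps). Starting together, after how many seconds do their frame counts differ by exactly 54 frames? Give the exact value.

The gap grows by |60000/1001 − 60| = 60/1001 frames per second.
Time for a 54-frame gap: 54 ÷ (60/1001) = 900.9 s.

900.9 seconds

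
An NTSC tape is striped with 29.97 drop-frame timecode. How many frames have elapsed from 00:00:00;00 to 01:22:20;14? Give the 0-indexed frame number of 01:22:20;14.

148066

As if non-drop at 30 labels/s: (1 × 3600 + 22 × 60 + 20) × 30 + 14 = 148214.
Minute boundaries passed: 82; those not divisible by 10: 82 − 8 = 74; dropped labels = 2 × 74 = 148.
Actual frame index = 148214 − 148 = 148066.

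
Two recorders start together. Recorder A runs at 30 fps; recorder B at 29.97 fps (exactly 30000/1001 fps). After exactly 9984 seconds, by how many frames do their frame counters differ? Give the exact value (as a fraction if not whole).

23040/77 frames

A emits 30 × 9984 = 299520 frames; B emits 30000/1001 × 9984 = 23040000/77.
Difference = 23040/77 frames (≈ 299.2208); B is behind A.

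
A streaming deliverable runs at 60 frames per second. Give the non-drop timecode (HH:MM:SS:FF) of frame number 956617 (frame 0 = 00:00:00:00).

04:25:43:37

956617 ÷ 60 = 15943 full seconds, remainder 37 frames.
15943 s = 4 h 25 min 43 s.
Timecode: 04:25:43:37.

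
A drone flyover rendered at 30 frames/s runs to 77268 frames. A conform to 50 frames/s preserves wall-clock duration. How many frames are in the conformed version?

128780 frames

Target frames = source frames × (target rate / source rate) = 77268 × (50)/(30) = 77268 × 5/3 = 128780.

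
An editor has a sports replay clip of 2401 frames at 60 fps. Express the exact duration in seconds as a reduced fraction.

2401/60 seconds

Running time = 2401 ÷ (60) = 2401 × 1/60 = 2401/60 s.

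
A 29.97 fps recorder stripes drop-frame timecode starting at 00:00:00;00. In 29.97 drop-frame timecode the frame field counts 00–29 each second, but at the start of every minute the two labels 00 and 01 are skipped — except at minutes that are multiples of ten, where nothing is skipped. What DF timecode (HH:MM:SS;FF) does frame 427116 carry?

03:57:31;14

Ten DF minutes hold 17982 frames, so frame 427116 lies in block 23 (frames 413586–431567) with 13530 frames into that block.
The block's first minute is 1800 frames and the rest 1798 each; 13530 frames reaches minute 7, so 23 × 18 + 7 × 2 = 428 labels have been skipped so far.
Adding those back, label number 427116 + 428 = 427544 at 30 labels/s is 14251 s + 14 f = 3 h 57 min 31 s frame 14, i.e. 03:57:31;14.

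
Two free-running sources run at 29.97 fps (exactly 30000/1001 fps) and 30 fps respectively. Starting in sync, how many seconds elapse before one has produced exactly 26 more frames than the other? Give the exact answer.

13013/15 seconds

The gap grows by |30 − 30000/1001| = 30/1001 frames per second.
Time for a 26-frame gap: 26 ÷ (30/1001) = 13013/15 s.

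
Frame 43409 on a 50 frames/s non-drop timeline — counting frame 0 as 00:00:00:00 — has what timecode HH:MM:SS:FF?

43409 ÷ 50 = 868 full seconds, remainder 9 frames.
868 s = 0 h 14 min 28 s.
Timecode: 00:14:28:09.

00:14:28:09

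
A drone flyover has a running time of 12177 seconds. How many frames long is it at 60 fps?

730620 frames

Frames = 12177 × 60 = 730620.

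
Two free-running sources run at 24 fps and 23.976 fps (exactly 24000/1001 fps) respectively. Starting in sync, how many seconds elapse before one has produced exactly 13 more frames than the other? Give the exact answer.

13013/24 seconds

The gap grows by |24000/1001 − 24| = 24/1001 frames per second.
Time for a 13-frame gap: 13 ÷ (24/1001) = 13013/24 s.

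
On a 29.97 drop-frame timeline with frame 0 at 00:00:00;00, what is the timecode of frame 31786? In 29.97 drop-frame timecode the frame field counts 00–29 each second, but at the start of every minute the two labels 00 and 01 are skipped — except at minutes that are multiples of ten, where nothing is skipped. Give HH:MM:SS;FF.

Ten DF minutes hold 17982 frames, so frame 31786 lies in block 1 (frames 17982–35963) with 13804 frames into that block.
The block's first minute is 1800 frames and the rest 1798 each; 13804 frames reaches minute 7, so 1 × 18 + 7 × 2 = 32 labels have been skipped so far.
Adding those back, label number 31786 + 32 = 31818 at 30 labels/s is 1060 s + 18 f = 0 h 17 min 40 s frame 18, i.e. 00:17:40;18.

00:17:40;18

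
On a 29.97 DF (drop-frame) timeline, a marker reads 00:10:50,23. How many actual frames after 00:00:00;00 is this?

As if non-drop at 30 labels/s: (0 × 3600 + 10 × 60 + 50) × 30 + 23 = 19523.
Minute boundaries passed: 10; those not divisible by 10: 10 − 1 = 9; dropped labels = 2 × 9 = 18.
Actual frame index = 19523 − 18 = 19505.

19505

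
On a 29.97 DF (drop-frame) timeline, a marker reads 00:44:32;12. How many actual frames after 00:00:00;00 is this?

80092

As if non-drop at 30 labels/s: (0 × 3600 + 44 × 60 + 32) × 30 + 12 = 80172.
Minute boundaries passed: 44; those not divisible by 10: 44 − 4 = 40; dropped labels = 2 × 40 = 80.
Actual frame index = 80172 − 80 = 80092.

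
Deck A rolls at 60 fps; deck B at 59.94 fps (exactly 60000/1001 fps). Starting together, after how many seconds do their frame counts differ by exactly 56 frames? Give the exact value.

The gap grows by |60000/1001 − 60| = 60/1001 frames per second.
Time for a 56-frame gap: 56 ÷ (60/1001) = 14014/15 s.

14014/15 seconds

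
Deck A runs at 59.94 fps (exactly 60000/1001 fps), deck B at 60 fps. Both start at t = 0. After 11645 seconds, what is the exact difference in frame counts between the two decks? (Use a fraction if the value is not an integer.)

698700/1001 frames

A emits 60000/1001 × 11645 = 698700000/1001 frames; B emits 60 × 11645 = 698700.
Difference = 698700/1001 frames (≈ 698.0020); B is ahead of A.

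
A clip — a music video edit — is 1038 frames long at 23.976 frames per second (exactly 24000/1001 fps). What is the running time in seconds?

43.29325 seconds

Running time = 1038 / (24000/1001) = 43.29325 s.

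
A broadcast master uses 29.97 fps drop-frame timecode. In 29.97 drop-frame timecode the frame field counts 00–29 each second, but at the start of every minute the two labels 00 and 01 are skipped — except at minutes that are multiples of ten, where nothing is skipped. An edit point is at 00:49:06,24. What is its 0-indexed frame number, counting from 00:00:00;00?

As if non-drop at 30 labels/s: (0 × 3600 + 49 × 60 + 6) × 30 + 24 = 88404.
Minute boundaries passed: 49; those not divisible by 10: 49 − 4 = 45; dropped labels = 2 × 45 = 90.
Actual frame index = 88404 − 90 = 88314.

88314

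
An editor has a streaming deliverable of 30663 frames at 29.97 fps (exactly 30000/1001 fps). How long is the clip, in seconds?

Running time = 30663 / (30000/1001) = 1023.1221 s.

1023.1221 seconds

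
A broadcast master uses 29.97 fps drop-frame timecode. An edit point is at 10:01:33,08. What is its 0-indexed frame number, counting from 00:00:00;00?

Complete 10-minute blocks: 60, each 17982 frames → 1078920.
Remaining 1 whole minute in the current block: 1800 + 0 × 1798 = 1800 frames.
Within the current minute: 33 × 30 + 8 − 2 = 996 (labels ;00/;01 skipped at this minute). Total = 1078920 + 1800 + 996 = 1081716.

1081716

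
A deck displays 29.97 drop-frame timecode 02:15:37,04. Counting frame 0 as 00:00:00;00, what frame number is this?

Complete 10-minute blocks: 13, each 17982 frames → 233766.
Remaining 5 whole minutes in the current block: 1800 + 4 × 1798 = 8992 frames.
Within the current minute: 37 × 30 + 4 − 2 = 1112 (labels ;00/;01 skipped at this minute). Total = 233766 + 8992 + 1112 = 243870.

243870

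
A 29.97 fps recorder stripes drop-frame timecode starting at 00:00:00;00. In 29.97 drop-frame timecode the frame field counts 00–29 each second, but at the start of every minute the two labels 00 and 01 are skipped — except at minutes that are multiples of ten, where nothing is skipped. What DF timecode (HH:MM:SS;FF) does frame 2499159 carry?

23:09:48;21

Ten DF minutes hold 17982 frames, so frame 2499159 lies in block 138 (frames 2481516–2499497) with 17643 frames into that block.
The block's first minute is 1800 frames and the rest 1798 each; 17643 frames reaches minute 9, so 138 × 18 + 9 × 2 = 2502 labels have been skipped so far.
Adding those back, label number 2499159 + 2502 = 2501661 at 30 labels/s is 83388 s + 21 f = 23 h 9 min 48 s frame 21, i.e. 23:09:48;21.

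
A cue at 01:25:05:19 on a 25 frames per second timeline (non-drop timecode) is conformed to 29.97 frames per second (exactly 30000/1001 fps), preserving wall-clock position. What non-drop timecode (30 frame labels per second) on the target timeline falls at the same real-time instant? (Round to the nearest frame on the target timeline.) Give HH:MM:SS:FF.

Source frame index: (1×3600 + 25×60 + 5) × 25 + 19 = 127644.
Real time: 127644 / (25) = 127644/25 s.
Target frame: (127644/25) × (30000/1001) = 13924800/91 ≈ 153019.780 → 153020.
At 30 labels/s: frame 153020 → 01:25:00:20.

01:25:00:20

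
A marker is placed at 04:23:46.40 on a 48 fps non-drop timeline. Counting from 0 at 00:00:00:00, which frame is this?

Total seconds to the label: (4 × 3600 + 23 × 60 + 46) = 15826.
Frame index = 15826 × 48 + 40 = 759688.

759688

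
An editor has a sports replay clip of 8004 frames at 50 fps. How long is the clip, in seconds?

Running time = 8004 / (50) = 160.08 s.

160.08 seconds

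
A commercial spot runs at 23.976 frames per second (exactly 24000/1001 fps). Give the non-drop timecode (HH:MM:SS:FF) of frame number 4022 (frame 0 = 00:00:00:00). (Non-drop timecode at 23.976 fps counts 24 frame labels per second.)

00:02:47:14

4022 ÷ 24 = 167 full seconds, remainder 14 frames.
167 s = 0 h 2 min 47 s.
Timecode: 00:02:47:14.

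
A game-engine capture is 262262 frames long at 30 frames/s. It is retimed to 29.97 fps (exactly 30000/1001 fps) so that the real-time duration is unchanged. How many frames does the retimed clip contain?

262000 frames

Target frames = source frames × (target rate / source rate) = 262262 × (30000/1001)/(30) = 262262 × 1000/1001 = 262000.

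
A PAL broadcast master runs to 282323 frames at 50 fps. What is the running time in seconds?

5646.46 seconds

Running time = 282323 / (50) = 5646.46 s.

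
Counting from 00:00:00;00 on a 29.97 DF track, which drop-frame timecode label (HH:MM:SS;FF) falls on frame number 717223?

Each 10-minute DF block holds 10 × 60 × 30 − 9 × 2 = 17982 frames. 717223 ÷ 17982 → 39 full blocks, remainder 15925.
Within the partial block the first minute is 1800 frames and each further minute 1798, so 8 further minute boundaries passed. Total skipped labels = 18 × 39 + 2 × 8 = 718.
Non-drop label index = 717223 + 718 = 717941; at 30 labels/s that is 06:38:51:11, i.e. DF 06:38:51;11.

06:38:51;11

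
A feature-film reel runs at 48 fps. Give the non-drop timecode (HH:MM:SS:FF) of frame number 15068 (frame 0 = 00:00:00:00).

00:05:13:44

15068 ÷ 48 = 313 full seconds, remainder 44 frames.
313 s = 0 h 5 min 13 s.
Timecode: 00:05:13:44.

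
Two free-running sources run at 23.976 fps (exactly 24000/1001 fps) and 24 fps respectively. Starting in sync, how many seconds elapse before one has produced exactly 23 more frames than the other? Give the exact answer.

The gap grows by |24 − 24000/1001| = 24/1001 frames per second.
Time for a 23-frame gap: 23 ÷ (24/1001) = 23023/24 s.

23023/24 seconds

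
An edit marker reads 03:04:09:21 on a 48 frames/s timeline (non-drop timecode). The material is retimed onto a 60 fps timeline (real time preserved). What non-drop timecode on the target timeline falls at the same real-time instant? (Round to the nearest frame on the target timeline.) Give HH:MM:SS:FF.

Source frame index: (3×3600 + 4×60 + 9) × 48 + 21 = 530373.
Real time: 530373 / (48) = 176791/16 s.
Target frame: (176791/16) × (60) = 2651865/4 ≈ 662966.250 → 662966.
At 60 labels/s: frame 662966 → 03:04:09:26.

03:04:09:26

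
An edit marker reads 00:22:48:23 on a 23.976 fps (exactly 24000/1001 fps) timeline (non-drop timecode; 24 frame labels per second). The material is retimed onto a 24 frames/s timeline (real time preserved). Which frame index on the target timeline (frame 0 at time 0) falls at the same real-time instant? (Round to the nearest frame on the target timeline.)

frame 32888

Source frame index: (0×3600 + 22×60 + 48) × 24 + 23 = 32855.
Real time: 32855 / (24000/1001) = 6577571/4800 s.
Target frame: (6577571/4800) × (24) = 6577571/200 ≈ 32887.855 → 32888.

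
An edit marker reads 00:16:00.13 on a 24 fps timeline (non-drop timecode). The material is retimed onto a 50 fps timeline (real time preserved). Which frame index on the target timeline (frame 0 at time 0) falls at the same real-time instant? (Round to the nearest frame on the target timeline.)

frame 48027

Source frame index: (0×3600 + 16×60 + 0) × 24 + 13 = 23053.
Real time: 23053 / (24) = 23053/24 s.
Target frame: (23053/24) × (50) = 576325/12 ≈ 48027.083 → 48027.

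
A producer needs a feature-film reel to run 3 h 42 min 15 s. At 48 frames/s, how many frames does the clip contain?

3 h 42 min 15 s = 13335 s.
Frames = 13335 × 48 = 640080.

640080 frames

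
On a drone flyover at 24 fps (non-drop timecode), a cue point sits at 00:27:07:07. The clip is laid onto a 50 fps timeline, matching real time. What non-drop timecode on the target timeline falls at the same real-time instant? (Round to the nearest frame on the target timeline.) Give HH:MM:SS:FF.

00:27:07:15

Source frame index: (0×3600 + 27×60 + 7) × 24 + 7 = 39055.
Real time: 39055 / (24) = 39055/24 s.
Target frame: (39055/24) × (50) = 976375/12 ≈ 81364.583 → 81365.
At 50 labels/s: frame 81365 → 00:27:07:15.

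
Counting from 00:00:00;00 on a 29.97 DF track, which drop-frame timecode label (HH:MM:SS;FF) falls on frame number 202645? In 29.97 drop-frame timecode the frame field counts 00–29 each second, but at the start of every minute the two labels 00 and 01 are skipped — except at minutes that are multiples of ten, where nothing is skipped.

Ten DF minutes hold 17982 frames, so frame 202645 lies in block 11 (frames 197802–215783) with 4843 frames into that block.
The block's first minute is 1800 frames and the rest 1798 each; 4843 frames reaches minute 2, so 11 × 18 + 2 × 2 = 202 labels have been skipped so far.
Adding those back, label number 202645 + 202 = 202847 at 30 labels/s is 6761 s + 17 f = 1 h 52 min 41 s frame 17, i.e. 01:52:41;17.

01:52:41;17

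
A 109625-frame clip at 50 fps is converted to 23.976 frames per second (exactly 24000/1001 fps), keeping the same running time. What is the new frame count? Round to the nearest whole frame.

52567 frames

Frames at target rate = 109625 × (24000/1001) / (50) = 52620000/1001 ≈ 52567.433.
Nearest whole frame: 52567.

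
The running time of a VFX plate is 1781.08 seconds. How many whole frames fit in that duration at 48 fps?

Frames = 1781.08 × 48 = 2137296/25 ≈ 85491.8400.
Complete frames: 85491.

85491 frames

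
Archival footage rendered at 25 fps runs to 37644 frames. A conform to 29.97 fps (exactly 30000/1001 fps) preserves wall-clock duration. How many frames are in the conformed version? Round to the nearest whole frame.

Frames at target rate = 37644 × (30000/1001) / (25) = 45172800/1001 ≈ 45127.672.
Nearest whole frame: 45128.

45128 frames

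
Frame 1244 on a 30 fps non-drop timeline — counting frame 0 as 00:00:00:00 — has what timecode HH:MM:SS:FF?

1244 ÷ 30 = 41 full seconds, remainder 14 frames.
41 s = 0 h 0 min 41 s.
Timecode: 00:00:41:14.

00:00:41:14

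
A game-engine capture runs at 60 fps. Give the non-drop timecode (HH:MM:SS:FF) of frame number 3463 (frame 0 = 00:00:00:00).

3463 ÷ 60 = 57 full seconds, remainder 43 frames.
57 s = 0 h 0 min 57 s.
Timecode: 00:00:57:43.

00:00:57:43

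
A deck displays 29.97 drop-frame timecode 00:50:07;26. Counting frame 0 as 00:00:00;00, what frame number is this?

Complete 10-minute blocks: 5, each 17982 frames → 89910.
Remaining 0 whole minutes in the current block: 0 frames.
Within the current minute: 7 × 30 + 26 = 236. Total = 89910 + 0 + 236 = 90146.

90146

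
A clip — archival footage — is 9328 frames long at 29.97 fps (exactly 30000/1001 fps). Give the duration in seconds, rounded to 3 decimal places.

311.244 seconds

Running time = 9328 × 1001/30000 = 583583/1875 s ≈ 311.244 s.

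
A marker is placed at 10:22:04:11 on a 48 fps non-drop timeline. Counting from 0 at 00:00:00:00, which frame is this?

Total seconds to the label: (10 × 3600 + 22 × 60 + 4) = 37324.
Frame index = 37324 × 48 + 11 = 1791563.

1791563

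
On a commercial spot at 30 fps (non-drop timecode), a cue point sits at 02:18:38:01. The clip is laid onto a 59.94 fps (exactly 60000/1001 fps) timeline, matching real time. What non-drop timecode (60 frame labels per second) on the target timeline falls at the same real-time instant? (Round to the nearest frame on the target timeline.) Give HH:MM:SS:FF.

Source frame index: (2×3600 + 18×60 + 38) × 30 + 1 = 249541.
Real time: 249541 / (30) = 249541/30 s.
Target frame: (249541/30) × (60000/1001) = 499082000/1001 ≈ 498583.417 → 498583.
At 60 labels/s: frame 498583 → 02:18:29:43.

02:18:29:43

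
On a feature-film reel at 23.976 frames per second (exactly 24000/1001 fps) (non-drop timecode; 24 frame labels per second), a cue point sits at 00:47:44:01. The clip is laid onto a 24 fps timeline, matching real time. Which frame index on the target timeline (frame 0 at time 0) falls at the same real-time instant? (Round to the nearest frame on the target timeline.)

Source frame index: (0×3600 + 47×60 + 44) × 24 + 1 = 68737.
Real time: 68737 / (24000/1001) = 68805737/24000 s.
Target frame: (68805737/24000) × (24) = 68805737/1000 ≈ 68805.737 → 68806.

frame 68806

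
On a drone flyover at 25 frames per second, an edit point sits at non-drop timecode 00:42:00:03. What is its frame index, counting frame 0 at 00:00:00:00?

Total seconds to the label: (0 × 3600 + 42 × 60 + 0) = 2520.
Frame index = 2520 × 25 + 3 = 63003.

63003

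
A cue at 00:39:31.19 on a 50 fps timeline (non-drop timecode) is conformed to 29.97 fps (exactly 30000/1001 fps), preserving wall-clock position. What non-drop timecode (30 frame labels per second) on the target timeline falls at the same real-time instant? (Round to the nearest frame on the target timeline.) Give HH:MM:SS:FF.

Source frame index: (0×3600 + 39×60 + 31) × 50 + 19 = 118569.
Real time: 118569 / (50) = 118569/50 s.
Target frame: (118569/50) × (30000/1001) = 6467400/91 ≈ 71070.330 → 71070.
At 30 labels/s: frame 71070 → 00:39:29:00.

00:39:29:00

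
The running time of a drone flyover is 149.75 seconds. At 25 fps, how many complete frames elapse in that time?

3743 frames

Frames = 149.75 × 25 = 14975/4 ≈ 3743.7500.
Complete frames: 3743.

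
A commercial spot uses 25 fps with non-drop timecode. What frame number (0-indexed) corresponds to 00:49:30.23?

74273

Total seconds to the label: (0 × 3600 + 49 × 60 + 30) = 2970.
Frame index = 2970 × 25 + 23 = 74273.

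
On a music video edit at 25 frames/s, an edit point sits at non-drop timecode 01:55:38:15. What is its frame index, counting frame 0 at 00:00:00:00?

Total seconds to the label: (1 × 3600 + 55 × 60 + 38) = 6938.
Frame index = 6938 × 25 + 15 = 173465.

173465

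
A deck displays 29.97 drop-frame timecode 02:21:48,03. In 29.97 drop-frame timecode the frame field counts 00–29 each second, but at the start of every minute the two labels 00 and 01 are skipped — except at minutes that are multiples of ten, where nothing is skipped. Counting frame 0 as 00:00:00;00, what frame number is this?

254989

As if non-drop at 30 labels/s: (2 × 3600 + 21 × 60 + 48) × 30 + 3 = 255243.
Minute boundaries passed: 141; those not divisible by 10: 141 − 14 = 127; dropped labels = 2 × 127 = 254.
Actual frame index = 255243 − 254 = 254989.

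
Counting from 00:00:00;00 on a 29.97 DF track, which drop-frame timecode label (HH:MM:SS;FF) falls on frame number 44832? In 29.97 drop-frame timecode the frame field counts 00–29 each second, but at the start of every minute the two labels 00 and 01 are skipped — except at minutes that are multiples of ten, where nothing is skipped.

Ten DF minutes hold 17982 frames, so frame 44832 lies in block 2 (frames 35964–53945) with 8868 frames into that block.
The block's first minute is 1800 frames and the rest 1798 each; 8868 frames reaches minute 4, so 2 × 18 + 4 × 2 = 44 labels have been skipped so far.
Adding those back, label number 44832 + 44 = 44876 at 30 labels/s is 1495 s + 26 f = 0 h 24 min 55 s frame 26, i.e. 00:24:55;26.

00:24:55;26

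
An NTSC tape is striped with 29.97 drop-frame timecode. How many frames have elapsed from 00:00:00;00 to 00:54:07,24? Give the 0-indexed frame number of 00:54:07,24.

97336

Complete 10-minute blocks: 5, each 17982 frames → 89910.
Remaining 4 whole minutes in the current block: 1800 + 3 × 1798 = 7194 frames.
Within the current minute: 7 × 30 + 24 − 2 = 232 (labels ;00/;01 skipped at this minute). Total = 89910 + 7194 + 232 = 97336.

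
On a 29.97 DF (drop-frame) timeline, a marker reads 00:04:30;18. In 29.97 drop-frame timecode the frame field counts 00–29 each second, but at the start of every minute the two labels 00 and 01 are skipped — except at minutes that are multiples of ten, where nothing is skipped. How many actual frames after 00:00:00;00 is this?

8110

As if non-drop at 30 labels/s: (0 × 3600 + 4 × 60 + 30) × 30 + 18 = 8118.
Minute boundaries passed: 4; those not divisible by 10: 4 − 0 = 4; dropped labels = 2 × 4 = 8.
Actual frame index = 8118 − 8 = 8110.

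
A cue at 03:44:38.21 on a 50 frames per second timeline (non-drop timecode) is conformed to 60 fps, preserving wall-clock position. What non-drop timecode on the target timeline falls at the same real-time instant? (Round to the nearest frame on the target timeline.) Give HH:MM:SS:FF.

Source frame index: (3×3600 + 44×60 + 38) × 50 + 21 = 673921.
Real time: 673921 / (50) = 673921/50 s.
Target frame: (673921/50) × (60) = 4043526/5 ≈ 808705.200 → 808705.
At 60 labels/s: frame 808705 → 03:44:38:25.

03:44:38:25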